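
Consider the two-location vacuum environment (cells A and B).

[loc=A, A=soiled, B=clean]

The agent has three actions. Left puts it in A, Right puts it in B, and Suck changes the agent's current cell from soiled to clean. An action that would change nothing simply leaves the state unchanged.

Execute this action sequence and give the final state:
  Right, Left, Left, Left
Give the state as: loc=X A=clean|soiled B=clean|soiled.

[1] after Right: loc=B A=soiled B=clean
[2] after Left: loc=A A=soiled B=clean
[3] after Left: loc=A A=soiled B=clean
[4] after Left: loc=A A=soiled B=clean

loc=A A=soiled B=clean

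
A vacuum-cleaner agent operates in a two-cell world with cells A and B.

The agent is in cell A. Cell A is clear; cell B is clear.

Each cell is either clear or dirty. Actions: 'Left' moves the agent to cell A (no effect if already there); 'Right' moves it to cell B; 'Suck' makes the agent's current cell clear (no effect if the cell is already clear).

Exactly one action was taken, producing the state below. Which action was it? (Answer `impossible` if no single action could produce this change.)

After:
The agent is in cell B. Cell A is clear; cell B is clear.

try  Left: (A; A:clear, B:clear)
try Right: (B; A:clear, B:clear)  ← match
try  Suck: (A; A:clear, B:clear)

Right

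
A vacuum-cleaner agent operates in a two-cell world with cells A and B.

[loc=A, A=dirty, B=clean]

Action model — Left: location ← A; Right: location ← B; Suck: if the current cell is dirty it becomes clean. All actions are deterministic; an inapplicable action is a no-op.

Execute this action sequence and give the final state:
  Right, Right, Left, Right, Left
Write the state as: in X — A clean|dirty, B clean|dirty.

t=1 Right ⇒ in B — A dirty, B clean
t=2 Right ⇒ in B — A dirty, B clean
t=3 Left ⇒ in A — A dirty, B clean
t=4 Right ⇒ in B — A dirty, B clean
t=5 Left ⇒ in A — A dirty, B clean

in A — A dirty, B clean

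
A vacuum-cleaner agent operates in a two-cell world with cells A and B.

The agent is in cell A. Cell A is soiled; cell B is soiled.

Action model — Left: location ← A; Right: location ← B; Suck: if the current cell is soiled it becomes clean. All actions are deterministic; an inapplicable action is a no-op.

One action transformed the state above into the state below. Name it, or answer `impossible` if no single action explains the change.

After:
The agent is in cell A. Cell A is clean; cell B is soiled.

try  Left: <A|soiled|soiled>
try Right: <B|soiled|soiled>
try  Suck: <A|clean|soiled>  ← match

Suck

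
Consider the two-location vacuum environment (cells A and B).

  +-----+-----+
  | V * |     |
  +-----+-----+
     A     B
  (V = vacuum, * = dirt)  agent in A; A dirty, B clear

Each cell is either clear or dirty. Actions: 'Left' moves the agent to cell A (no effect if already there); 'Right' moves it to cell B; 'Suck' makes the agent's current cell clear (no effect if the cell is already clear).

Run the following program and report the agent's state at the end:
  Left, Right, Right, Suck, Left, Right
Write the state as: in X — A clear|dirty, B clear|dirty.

in B — A dirty, B clear

1. Left → in A — A dirty, B clear
2. Right → in B — A dirty, B clear
3. Right → in B — A dirty, B clear
4. Suck → in B — A dirty, B clear
5. Left → in A — A dirty, B clear
6. Right → in B — A dirty, B clear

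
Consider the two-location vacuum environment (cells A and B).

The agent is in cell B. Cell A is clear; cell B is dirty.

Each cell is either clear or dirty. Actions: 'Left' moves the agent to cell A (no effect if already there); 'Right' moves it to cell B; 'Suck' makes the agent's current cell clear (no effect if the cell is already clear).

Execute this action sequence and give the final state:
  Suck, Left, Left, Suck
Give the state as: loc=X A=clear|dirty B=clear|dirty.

loc=A A=clear B=clear

step 1/4 (Suck): loc=B A=clear B=clear
step 2/4 (Left): loc=A A=clear B=clear
step 3/4 (Left): loc=A A=clear B=clear
step 4/4 (Suck): loc=A A=clear B=clear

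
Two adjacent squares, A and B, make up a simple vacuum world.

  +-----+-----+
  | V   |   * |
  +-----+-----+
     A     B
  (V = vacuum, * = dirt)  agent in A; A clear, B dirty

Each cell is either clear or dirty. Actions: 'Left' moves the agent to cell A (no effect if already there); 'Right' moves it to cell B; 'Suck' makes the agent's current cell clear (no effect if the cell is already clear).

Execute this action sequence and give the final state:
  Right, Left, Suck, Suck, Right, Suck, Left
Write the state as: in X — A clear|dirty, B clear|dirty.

in A — A clear, B clear

step 1/7 (Right): in B — A clear, B dirty
step 2/7 (Left): in A — A clear, B dirty
step 3/7 (Suck): in A — A clear, B dirty
step 4/7 (Suck): in A — A clear, B dirty
step 5/7 (Right): in B — A clear, B dirty
step 6/7 (Suck): in B — A clear, B clear
step 7/7 (Left): in A — A clear, B clear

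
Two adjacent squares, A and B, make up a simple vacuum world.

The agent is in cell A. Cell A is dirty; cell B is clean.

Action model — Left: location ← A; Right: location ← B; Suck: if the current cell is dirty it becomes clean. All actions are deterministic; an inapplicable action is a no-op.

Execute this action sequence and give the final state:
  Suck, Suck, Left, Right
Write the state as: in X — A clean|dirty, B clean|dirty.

[1] after Suck: in A — A clean, B clean
[2] after Suck: in A — A clean, B clean
[3] after Left: in A — A clean, B clean
[4] after Right: in B — A clean, B clean

in B — A clean, B clean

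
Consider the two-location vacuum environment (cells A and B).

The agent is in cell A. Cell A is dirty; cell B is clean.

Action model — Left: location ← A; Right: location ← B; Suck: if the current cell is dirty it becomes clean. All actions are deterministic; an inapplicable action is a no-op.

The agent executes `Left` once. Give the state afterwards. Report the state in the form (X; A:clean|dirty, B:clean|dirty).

start: (A; A:dirty, B:clean)
Left (#1): (A; A:dirty, B:clean)

(A; A:dirty, B:clean)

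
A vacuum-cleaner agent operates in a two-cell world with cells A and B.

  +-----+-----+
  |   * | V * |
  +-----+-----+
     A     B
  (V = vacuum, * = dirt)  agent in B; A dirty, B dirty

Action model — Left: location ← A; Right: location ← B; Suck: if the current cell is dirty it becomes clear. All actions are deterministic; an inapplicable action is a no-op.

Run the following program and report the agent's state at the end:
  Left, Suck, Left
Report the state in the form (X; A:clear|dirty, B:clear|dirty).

step 1/3 (Left): (A; A:dirty, B:dirty)
step 2/3 (Suck): (A; A:clear, B:dirty)
step 3/3 (Left): (A; A:clear, B:dirty)

(A; A:clear, B:dirty)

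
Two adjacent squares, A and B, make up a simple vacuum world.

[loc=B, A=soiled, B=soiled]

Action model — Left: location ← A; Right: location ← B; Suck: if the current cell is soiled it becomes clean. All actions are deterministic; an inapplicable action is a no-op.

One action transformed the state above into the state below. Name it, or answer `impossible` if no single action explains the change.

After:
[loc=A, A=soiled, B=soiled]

Left

try  Left: (A; A:soiled, B:soiled)  ← match
try Right: (B; A:soiled, B:soiled)
try  Suck: (B; A:soiled, B:clean)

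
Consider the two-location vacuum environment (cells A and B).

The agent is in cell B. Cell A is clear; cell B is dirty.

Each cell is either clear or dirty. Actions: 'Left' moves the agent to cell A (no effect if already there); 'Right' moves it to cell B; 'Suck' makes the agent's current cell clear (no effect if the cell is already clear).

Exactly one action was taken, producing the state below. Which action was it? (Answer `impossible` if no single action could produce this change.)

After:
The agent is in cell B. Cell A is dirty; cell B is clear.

impossible

try  Left: loc=A A=clear B=dirty
try Right: loc=B A=clear B=dirty
try  Suck: loc=B A=clear B=clear
no single action produces the after-state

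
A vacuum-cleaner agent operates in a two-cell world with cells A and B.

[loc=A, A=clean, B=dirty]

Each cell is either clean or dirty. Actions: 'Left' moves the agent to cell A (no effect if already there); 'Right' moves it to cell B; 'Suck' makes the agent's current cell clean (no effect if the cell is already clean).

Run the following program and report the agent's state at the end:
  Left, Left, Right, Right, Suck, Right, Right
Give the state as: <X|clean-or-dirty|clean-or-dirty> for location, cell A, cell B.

t=1 Left ⇒ <A|clean|dirty>
t=2 Left ⇒ <A|clean|dirty>
t=3 Right ⇒ <B|clean|dirty>
t=4 Right ⇒ <B|clean|dirty>
t=5 Suck ⇒ <B|clean|clean>
t=6 Right ⇒ <B|clean|clean>
t=7 Right ⇒ <B|clean|clean>

<B|clean|clean>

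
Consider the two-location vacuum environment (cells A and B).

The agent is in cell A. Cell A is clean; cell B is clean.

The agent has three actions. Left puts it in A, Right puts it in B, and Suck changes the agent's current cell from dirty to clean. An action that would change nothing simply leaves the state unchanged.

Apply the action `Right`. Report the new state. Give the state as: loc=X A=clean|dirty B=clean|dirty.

loc=B A=clean B=clean

start: loc=A A=clean B=clean
step 1/1 (Right): loc=B A=clean B=clean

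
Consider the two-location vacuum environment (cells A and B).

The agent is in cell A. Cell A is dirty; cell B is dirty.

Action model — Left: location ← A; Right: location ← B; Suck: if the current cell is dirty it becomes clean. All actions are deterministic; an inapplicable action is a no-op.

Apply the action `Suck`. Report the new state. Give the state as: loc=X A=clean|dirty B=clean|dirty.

loc=A A=clean B=dirty

start: loc=A A=dirty B=dirty
t=1 Suck ⇒ loc=A A=clean B=dirty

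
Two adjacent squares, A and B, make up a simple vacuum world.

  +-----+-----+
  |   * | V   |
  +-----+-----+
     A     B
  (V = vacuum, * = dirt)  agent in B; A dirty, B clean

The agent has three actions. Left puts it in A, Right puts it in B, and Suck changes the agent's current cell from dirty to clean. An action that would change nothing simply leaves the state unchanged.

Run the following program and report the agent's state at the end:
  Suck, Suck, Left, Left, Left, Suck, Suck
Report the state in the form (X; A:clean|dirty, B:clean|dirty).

1) do Suck; now (B; A:dirty, B:clean)
2) do Suck; now (B; A:dirty, B:clean)
3) do Left; now (A; A:dirty, B:clean)
4) do Left; now (A; A:dirty, B:clean)
5) do Left; now (A; A:dirty, B:clean)
6) do Suck; now (A; A:clean, B:clean)
7) do Suck; now (A; A:clean, B:clean)

(A; A:clean, B:clean)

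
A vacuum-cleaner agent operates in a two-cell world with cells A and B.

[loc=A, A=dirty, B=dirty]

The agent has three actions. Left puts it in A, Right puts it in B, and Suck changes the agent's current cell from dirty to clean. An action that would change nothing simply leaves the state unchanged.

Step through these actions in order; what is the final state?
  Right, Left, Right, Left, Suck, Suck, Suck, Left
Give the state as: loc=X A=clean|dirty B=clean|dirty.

1. Right → loc=B A=dirty B=dirty
2. Left → loc=A A=dirty B=dirty
3. Right → loc=B A=dirty B=dirty
4. Left → loc=A A=dirty B=dirty
5. Suck → loc=A A=clean B=dirty
6. Suck → loc=A A=clean B=dirty
7. Suck → loc=A A=clean B=dirty
8. Left → loc=A A=clean B=dirty

loc=A A=clean B=dirty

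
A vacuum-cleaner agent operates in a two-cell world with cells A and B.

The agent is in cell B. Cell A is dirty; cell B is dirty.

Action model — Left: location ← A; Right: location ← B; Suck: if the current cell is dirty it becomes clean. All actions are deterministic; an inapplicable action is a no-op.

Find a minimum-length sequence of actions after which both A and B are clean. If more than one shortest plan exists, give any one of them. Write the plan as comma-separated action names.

Suck (#1): in B — A dirty, B clean
Left (#2): in A — A dirty, B clean
Suck (#3): in A — A clean, B clean
min 3: Suck B + move + Suck A

Suck, Left, Suck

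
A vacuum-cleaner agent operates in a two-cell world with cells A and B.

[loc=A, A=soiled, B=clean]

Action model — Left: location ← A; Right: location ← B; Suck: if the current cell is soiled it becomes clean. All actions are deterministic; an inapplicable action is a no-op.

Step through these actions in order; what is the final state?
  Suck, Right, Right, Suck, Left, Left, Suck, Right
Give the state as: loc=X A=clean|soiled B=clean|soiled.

step 1/8 (Suck): loc=A A=clean B=clean
step 2/8 (Right): loc=B A=clean B=clean
step 3/8 (Right): loc=B A=clean B=clean
step 4/8 (Suck): loc=B A=clean B=clean
step 5/8 (Left): loc=A A=clean B=clean
step 6/8 (Left): loc=A A=clean B=clean
step 7/8 (Suck): loc=A A=clean B=clean
step 8/8 (Right): loc=B A=clean B=clean

loc=B A=clean B=clean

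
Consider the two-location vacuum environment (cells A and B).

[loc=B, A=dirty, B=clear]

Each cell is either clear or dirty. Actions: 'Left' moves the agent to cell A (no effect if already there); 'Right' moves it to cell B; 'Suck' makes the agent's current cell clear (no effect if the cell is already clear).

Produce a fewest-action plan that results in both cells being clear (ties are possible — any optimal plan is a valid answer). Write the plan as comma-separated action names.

Left (#1): loc=A A=dirty B=clear
Suck (#2): loc=A A=clear B=clear
min 2: go A then Suck

Left, Suck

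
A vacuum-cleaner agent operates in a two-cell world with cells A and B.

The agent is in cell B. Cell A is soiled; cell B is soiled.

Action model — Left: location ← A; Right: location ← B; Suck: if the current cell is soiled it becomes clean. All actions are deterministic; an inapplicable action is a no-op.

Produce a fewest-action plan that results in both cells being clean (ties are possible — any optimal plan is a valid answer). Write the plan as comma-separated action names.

Suck, Left, Suck

step 1/3 (Suck): <B|soiled|clean>
step 2/3 (Left): <A|soiled|clean>
step 3/3 (Suck): <A|clean|clean>
min 3: Suck B + move + Suck A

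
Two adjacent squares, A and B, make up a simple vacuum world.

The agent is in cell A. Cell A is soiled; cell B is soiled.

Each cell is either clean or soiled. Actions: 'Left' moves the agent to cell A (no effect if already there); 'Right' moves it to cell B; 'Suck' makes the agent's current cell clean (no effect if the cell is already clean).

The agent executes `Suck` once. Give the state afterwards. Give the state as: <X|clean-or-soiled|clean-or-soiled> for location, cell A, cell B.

<A|clean|soiled>

start: <A|soiled|soiled>
1) do Suck; now <A|clean|soiled>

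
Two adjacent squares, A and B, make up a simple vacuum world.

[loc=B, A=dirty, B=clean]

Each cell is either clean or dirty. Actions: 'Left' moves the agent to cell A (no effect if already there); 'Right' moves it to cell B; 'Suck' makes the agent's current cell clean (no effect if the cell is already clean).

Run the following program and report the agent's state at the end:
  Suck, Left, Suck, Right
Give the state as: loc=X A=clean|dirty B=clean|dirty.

loc=B A=clean B=clean

step 1/4 (Suck): loc=B A=dirty B=clean
step 2/4 (Left): loc=A A=dirty B=clean
step 3/4 (Suck): loc=A A=clean B=clean
step 4/4 (Right): loc=B A=clean B=clean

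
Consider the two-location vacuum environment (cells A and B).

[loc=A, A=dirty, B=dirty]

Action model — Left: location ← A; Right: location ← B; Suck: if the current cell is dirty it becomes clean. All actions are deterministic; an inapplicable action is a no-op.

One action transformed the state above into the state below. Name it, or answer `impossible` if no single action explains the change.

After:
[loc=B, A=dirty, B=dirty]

try  Left: <A|dirty|dirty>
try Right: <B|dirty|dirty>  ← match
try  Suck: <A|clean|dirty>

Right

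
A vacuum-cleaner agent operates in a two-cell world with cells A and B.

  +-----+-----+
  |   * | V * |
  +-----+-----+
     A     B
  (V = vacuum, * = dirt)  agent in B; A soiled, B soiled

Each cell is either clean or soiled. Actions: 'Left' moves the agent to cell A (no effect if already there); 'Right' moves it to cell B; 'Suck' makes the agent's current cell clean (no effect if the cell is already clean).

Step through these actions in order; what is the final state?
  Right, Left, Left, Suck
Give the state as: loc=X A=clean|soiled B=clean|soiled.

[1] after Right: loc=B A=soiled B=soiled
[2] after Left: loc=A A=soiled B=soiled
[3] after Left: loc=A A=soiled B=soiled
[4] after Suck: loc=A A=clean B=soiled

loc=A A=clean B=soiled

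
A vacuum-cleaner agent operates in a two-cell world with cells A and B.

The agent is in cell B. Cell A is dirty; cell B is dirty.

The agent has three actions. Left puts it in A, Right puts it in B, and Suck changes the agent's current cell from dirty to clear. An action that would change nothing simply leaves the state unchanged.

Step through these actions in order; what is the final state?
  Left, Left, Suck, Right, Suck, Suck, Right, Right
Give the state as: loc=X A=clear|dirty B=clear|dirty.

t=1 Left ⇒ loc=A A=dirty B=dirty
t=2 Left ⇒ loc=A A=dirty B=dirty
t=3 Suck ⇒ loc=A A=clear B=dirty
t=4 Right ⇒ loc=B A=clear B=dirty
t=5 Suck ⇒ loc=B A=clear B=clear
t=6 Suck ⇒ loc=B A=clear B=clear
t=7 Right ⇒ loc=B A=clear B=clear
t=8 Right ⇒ loc=B A=clear B=clear

loc=B A=clear B=clear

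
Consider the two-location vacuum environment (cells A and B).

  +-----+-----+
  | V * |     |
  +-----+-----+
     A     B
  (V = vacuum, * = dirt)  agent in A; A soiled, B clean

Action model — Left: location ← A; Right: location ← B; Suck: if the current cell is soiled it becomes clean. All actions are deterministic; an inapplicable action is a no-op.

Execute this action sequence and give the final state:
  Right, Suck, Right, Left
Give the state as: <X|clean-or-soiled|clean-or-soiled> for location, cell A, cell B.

<A|soiled|clean>

step 1/4 (Right): <B|soiled|clean>
step 2/4 (Suck): <B|soiled|clean>
step 3/4 (Right): <B|soiled|clean>
step 4/4 (Left): <A|soiled|clean>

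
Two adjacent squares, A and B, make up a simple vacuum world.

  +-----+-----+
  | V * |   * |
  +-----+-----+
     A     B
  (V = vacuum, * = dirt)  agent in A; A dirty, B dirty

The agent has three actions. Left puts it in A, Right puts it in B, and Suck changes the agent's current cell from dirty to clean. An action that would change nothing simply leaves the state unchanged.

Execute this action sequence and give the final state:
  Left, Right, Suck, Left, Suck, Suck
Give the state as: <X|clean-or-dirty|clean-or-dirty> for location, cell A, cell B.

<A|clean|clean>

t=1 Left ⇒ <A|dirty|dirty>
t=2 Right ⇒ <B|dirty|dirty>
t=3 Suck ⇒ <B|dirty|clean>
t=4 Left ⇒ <A|dirty|clean>
t=5 Suck ⇒ <A|clean|clean>
t=6 Suck ⇒ <A|clean|clean>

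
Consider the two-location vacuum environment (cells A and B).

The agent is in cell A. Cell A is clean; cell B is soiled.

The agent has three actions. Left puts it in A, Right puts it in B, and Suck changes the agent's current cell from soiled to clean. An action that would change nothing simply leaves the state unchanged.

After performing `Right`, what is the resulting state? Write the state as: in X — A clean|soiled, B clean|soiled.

in B — A clean, B soiled

start: in A — A clean, B soiled
1) do Right; now in B — A clean, B soiled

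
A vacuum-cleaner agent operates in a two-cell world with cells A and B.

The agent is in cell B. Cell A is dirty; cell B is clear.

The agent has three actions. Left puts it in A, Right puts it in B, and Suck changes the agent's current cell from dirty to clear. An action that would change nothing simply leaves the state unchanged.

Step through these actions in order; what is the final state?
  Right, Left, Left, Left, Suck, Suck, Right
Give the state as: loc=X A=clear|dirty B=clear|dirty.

loc=B A=clear B=clear

1) do Right; now loc=B A=dirty B=clear
2) do Left; now loc=A A=dirty B=clear
3) do Left; now loc=A A=dirty B=clear
4) do Left; now loc=A A=dirty B=clear
5) do Suck; now loc=A A=clear B=clear
6) do Suck; now loc=A A=clear B=clear
7) do Right; now loc=B A=clear B=clear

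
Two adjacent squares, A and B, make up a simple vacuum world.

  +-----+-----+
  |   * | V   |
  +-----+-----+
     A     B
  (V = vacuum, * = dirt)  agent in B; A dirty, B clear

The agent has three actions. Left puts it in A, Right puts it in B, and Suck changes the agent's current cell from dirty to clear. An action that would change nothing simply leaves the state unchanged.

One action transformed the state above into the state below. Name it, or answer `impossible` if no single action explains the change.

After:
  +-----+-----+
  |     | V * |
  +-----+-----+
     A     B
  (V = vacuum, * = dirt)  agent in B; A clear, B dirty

impossible

try  Left: (A; A:dirty, B:clear)
try Right: (B; A:dirty, B:clear)
try  Suck: (B; A:dirty, B:clear)
no single action produces the after-state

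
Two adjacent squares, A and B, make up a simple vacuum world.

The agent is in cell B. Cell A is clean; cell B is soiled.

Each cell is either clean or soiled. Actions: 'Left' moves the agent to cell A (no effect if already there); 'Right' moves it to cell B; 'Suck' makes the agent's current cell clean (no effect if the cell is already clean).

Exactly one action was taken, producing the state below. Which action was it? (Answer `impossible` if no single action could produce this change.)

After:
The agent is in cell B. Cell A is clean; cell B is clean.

Suck

try  Left: <A|clean|soiled>
try Right: <B|clean|soiled>
try  Suck: <B|clean|clean>  ← match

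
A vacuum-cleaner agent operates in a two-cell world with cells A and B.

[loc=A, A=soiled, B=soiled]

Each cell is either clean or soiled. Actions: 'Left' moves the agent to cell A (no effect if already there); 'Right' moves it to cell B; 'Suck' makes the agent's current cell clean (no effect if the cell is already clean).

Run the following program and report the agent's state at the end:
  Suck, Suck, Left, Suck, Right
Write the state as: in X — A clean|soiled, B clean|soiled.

in B — A clean, B soiled

1. Suck → in A — A clean, B soiled
2. Suck → in A — A clean, B soiled
3. Left → in A — A clean, B soiled
4. Suck → in A — A clean, B soiled
5. Right → in B — A clean, B soiled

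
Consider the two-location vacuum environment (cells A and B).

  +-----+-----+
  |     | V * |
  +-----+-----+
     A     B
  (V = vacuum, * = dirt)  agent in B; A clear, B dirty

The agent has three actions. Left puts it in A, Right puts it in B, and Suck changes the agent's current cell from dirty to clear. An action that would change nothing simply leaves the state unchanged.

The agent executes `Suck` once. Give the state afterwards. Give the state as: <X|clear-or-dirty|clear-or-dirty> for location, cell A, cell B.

<B|clear|clear>

start: <B|clear|dirty>
Suck (#1): <B|clear|clear>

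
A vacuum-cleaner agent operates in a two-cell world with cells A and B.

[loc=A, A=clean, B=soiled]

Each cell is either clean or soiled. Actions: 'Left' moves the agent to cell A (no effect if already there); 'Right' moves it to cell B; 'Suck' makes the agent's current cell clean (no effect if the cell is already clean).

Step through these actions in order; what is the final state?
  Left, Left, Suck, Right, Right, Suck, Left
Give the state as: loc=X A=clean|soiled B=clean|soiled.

loc=A A=clean B=clean

[1] after Left: loc=A A=clean B=soiled
[2] after Left: loc=A A=clean B=soiled
[3] after Suck: loc=A A=clean B=soiled
[4] after Right: loc=B A=clean B=soiled
[5] after Right: loc=B A=clean B=soiled
[6] after Suck: loc=B A=clean B=clean
[7] after Left: loc=A A=clean B=clean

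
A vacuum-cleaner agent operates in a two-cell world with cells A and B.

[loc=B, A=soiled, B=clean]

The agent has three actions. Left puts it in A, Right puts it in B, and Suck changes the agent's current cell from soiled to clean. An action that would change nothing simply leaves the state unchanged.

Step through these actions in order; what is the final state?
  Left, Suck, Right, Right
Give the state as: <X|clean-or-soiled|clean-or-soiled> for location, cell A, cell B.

Left (#1): <A|soiled|clean>
Suck (#2): <A|clean|clean>
Right (#3): <B|clean|clean>
Right (#4): <B|clean|clean>

<B|clean|clean>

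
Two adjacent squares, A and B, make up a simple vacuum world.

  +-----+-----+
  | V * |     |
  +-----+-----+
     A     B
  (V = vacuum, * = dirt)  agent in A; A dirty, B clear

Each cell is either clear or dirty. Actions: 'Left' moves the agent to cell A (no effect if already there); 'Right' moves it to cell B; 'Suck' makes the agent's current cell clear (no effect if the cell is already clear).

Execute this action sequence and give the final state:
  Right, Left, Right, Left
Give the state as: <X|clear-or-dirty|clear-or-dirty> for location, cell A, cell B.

t=1 Right ⇒ <B|dirty|clear>
t=2 Left ⇒ <A|dirty|clear>
t=3 Right ⇒ <B|dirty|clear>
t=4 Left ⇒ <A|dirty|clear>

<A|dirty|clear>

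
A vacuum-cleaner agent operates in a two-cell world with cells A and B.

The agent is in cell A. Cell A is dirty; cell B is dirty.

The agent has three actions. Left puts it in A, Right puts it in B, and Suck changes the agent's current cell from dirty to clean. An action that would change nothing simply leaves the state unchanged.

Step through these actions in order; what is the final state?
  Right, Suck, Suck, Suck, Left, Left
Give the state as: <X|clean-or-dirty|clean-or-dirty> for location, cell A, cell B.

<A|dirty|clean>

[1] after Right: <B|dirty|dirty>
[2] after Suck: <B|dirty|clean>
[3] after Suck: <B|dirty|clean>
[4] after Suck: <B|dirty|clean>
[5] after Left: <A|dirty|clean>
[6] after Left: <A|dirty|clean>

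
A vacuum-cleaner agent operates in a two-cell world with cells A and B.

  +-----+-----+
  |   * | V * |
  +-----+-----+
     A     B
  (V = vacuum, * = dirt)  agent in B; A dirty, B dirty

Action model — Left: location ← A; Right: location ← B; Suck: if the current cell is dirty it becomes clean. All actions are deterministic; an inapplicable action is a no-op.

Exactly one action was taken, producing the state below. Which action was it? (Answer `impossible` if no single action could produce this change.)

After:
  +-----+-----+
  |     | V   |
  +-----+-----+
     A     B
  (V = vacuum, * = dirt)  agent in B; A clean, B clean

impossible

try  Left: (A; A:dirty, B:dirty)
try Right: (B; A:dirty, B:dirty)
try  Suck: (B; A:dirty, B:clean)
no single action produces the after-state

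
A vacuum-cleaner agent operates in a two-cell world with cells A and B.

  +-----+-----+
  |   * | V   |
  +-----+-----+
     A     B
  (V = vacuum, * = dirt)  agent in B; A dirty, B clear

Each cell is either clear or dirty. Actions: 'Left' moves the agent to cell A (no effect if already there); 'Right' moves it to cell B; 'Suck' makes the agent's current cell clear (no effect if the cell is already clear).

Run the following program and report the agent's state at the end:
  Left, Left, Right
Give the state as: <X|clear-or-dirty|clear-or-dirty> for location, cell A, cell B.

<B|dirty|clear>

step 1/3 (Left): <A|dirty|clear>
step 2/3 (Left): <A|dirty|clear>
step 3/3 (Right): <B|dirty|clear>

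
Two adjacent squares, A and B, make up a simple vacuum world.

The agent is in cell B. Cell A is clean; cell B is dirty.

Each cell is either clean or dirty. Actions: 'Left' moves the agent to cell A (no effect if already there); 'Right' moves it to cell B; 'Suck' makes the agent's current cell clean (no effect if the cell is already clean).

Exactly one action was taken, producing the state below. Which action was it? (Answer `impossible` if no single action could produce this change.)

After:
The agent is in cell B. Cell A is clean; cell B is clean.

Suck

try  Left: (A; A:clean, B:dirty)
try Right: (B; A:clean, B:dirty)
try  Suck: (B; A:clean, B:clean)  ← match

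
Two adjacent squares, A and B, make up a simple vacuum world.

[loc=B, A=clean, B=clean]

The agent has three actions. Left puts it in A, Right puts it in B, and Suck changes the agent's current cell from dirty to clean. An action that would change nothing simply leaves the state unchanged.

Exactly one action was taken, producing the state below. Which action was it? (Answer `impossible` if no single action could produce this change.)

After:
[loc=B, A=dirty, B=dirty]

try  Left: (A; A:clean, B:clean)
try Right: (B; A:clean, B:clean)
try  Suck: (B; A:clean, B:clean)
no single action produces the after-state

impossible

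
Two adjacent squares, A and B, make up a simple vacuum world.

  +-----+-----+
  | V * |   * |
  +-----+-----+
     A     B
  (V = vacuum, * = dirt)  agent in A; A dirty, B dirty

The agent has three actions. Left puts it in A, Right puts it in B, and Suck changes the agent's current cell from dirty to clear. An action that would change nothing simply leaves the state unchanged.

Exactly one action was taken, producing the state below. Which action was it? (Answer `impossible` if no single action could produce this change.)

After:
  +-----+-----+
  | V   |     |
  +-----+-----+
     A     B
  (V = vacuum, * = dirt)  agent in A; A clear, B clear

impossible

try  Left: in A — A dirty, B dirty
try Right: in B — A dirty, B dirty
try  Suck: in A — A clear, B dirty
no single action produces the after-state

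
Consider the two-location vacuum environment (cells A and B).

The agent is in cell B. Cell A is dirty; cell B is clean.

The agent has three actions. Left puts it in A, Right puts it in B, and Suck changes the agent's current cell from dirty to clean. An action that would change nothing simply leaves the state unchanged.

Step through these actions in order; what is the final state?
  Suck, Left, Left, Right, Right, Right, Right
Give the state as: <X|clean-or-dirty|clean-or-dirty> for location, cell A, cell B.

1) do Suck; now <B|dirty|clean>
2) do Left; now <A|dirty|clean>
3) do Left; now <A|dirty|clean>
4) do Right; now <B|dirty|clean>
5) do Right; now <B|dirty|clean>
6) do Right; now <B|dirty|clean>
7) do Right; now <B|dirty|clean>

<B|dirty|clean>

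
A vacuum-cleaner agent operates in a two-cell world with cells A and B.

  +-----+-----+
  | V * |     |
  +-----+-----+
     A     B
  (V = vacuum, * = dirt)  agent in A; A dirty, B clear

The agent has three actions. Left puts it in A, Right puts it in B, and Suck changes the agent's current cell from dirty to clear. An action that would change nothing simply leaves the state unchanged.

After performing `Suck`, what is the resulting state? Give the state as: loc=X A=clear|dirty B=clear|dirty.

loc=A A=clear B=clear

start: loc=A A=dirty B=clear
1) do Suck; now loc=A A=clear B=clear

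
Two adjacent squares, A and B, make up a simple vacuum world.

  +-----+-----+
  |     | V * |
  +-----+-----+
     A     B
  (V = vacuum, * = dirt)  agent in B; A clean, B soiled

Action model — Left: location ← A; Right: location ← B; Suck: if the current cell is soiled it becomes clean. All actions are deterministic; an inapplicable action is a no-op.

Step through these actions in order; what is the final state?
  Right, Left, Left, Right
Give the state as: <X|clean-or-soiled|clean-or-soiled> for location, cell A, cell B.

<B|clean|soiled>

1. Right → <B|clean|soiled>
2. Left → <A|clean|soiled>
3. Left → <A|clean|soiled>
4. Right → <B|clean|soiled>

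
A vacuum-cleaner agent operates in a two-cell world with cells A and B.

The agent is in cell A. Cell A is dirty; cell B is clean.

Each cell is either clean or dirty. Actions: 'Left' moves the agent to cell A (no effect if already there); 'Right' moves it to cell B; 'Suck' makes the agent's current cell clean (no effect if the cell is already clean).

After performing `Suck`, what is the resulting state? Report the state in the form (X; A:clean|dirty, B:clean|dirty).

(A; A:clean, B:clean)

start: (A; A:dirty, B:clean)
1. Suck → (A; A:clean, B:clean)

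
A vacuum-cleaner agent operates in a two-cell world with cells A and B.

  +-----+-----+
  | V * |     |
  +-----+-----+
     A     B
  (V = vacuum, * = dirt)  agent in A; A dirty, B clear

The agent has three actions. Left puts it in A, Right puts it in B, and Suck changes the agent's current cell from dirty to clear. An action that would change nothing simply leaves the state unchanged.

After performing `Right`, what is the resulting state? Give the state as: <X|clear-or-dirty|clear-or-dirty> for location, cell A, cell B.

start: <A|dirty|clear>
step 1/1 (Right): <B|dirty|clear>

<B|dirty|clear>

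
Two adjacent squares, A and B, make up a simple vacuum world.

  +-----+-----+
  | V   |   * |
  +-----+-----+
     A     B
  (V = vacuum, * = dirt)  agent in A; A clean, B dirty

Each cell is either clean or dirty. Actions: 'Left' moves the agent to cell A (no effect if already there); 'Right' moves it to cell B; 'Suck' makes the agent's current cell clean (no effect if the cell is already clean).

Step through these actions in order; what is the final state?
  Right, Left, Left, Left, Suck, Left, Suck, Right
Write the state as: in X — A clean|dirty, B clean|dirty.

in B — A clean, B dirty

1) do Right; now in B — A clean, B dirty
2) do Left; now in A — A clean, B dirty
3) do Left; now in A — A clean, B dirty
4) do Left; now in A — A clean, B dirty
5) do Suck; now in A — A clean, B dirty
6) do Left; now in A — A clean, B dirty
7) do Suck; now in A — A clean, B dirty
8) do Right; now in B — A clean, B dirty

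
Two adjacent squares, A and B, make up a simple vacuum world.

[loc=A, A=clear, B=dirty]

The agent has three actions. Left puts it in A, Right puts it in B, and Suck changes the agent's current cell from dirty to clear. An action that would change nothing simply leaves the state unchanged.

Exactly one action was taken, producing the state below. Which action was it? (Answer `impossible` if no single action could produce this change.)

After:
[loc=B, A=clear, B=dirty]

Right

try  Left: <A|clear|dirty>
try Right: <B|clear|dirty>  ← match
try  Suck: <A|clear|dirty>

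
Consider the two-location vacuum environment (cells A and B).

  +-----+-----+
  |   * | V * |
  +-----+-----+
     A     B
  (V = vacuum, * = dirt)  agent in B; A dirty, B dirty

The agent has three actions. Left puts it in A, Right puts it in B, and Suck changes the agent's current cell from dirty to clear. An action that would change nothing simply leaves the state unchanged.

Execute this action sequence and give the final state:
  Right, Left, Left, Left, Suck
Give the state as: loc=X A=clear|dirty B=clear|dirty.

loc=A A=clear B=dirty

[1] after Right: loc=B A=dirty B=dirty
[2] after Left: loc=A A=dirty B=dirty
[3] after Left: loc=A A=dirty B=dirty
[4] after Left: loc=A A=dirty B=dirty
[5] after Suck: loc=A A=clear B=dirty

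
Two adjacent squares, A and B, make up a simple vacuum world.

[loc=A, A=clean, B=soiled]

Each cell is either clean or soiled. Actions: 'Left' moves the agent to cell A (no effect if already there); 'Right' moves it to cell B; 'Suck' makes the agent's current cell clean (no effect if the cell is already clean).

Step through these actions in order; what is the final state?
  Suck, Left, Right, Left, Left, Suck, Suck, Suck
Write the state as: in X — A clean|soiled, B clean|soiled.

t=1 Suck ⇒ in A — A clean, B soiled
t=2 Left ⇒ in A — A clean, B soiled
t=3 Right ⇒ in B — A clean, B soiled
t=4 Left ⇒ in A — A clean, B soiled
t=5 Left ⇒ in A — A clean, B soiled
t=6 Suck ⇒ in A — A clean, B soiled
t=7 Suck ⇒ in A — A clean, B soiled
t=8 Suck ⇒ in A — A clean, B soiled

in A — A clean, B soiled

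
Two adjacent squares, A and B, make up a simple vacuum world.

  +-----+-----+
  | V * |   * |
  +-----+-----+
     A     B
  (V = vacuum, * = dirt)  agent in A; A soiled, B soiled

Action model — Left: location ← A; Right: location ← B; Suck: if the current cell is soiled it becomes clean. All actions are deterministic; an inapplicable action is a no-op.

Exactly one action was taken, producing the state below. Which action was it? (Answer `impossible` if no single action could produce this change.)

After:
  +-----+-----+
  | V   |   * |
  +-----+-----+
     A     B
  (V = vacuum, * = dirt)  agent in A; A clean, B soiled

try  Left: <A|soiled|soiled>
try Right: <B|soiled|soiled>
try  Suck: <A|clean|soiled>  ← match

Suck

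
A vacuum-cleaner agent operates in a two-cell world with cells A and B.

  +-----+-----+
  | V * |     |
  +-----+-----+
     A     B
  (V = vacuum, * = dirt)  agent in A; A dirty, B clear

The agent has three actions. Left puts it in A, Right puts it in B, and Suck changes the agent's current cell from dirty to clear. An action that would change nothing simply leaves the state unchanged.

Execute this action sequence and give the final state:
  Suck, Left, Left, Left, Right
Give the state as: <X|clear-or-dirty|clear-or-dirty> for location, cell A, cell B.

Suck (#1): <A|clear|clear>
Left (#2): <A|clear|clear>
Left (#3): <A|clear|clear>
Left (#4): <A|clear|clear>
Right (#5): <B|clear|clear>

<B|clear|clear>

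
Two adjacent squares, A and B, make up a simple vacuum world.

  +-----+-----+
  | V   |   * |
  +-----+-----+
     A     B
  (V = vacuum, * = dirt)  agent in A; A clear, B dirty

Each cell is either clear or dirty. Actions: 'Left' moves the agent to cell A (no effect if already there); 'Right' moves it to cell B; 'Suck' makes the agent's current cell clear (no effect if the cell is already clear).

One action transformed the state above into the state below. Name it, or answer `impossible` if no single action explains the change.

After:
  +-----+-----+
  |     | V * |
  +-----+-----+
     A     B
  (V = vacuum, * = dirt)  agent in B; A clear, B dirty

Right

try  Left: in A — A clear, B dirty
try Right: in B — A clear, B dirty  ← match
try  Suck: in A — A clear, B dirty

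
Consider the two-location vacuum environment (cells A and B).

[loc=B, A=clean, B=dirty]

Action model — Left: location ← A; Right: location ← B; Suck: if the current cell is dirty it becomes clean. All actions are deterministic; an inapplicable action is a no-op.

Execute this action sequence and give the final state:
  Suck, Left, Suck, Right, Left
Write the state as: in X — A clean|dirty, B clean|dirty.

[1] after Suck: in B — A clean, B clean
[2] after Left: in A — A clean, B clean
[3] after Suck: in A — A clean, B clean
[4] after Right: in B — A clean, B clean
[5] after Left: in A — A clean, B clean

in A — A clean, B clean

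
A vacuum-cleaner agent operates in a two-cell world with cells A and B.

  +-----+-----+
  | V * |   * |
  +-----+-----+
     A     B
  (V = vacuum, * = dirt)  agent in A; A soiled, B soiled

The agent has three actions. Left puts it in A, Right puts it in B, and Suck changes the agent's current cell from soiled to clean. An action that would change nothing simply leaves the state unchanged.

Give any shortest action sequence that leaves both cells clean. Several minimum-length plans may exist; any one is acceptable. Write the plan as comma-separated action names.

1. Suck → loc=A A=clean B=soiled
2. Right → loc=B A=clean B=soiled
3. Suck → loc=B A=clean B=clean
min 3: Suck A + move + Suck B

Suck, Right, Suck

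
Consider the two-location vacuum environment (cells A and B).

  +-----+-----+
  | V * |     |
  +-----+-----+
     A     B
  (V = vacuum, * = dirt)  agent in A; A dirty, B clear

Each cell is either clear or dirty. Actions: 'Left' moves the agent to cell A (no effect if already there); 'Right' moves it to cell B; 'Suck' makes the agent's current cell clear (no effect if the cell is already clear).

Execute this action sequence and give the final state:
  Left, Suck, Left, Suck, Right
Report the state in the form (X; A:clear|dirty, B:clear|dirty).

(B; A:clear, B:clear)

Left (#1): (A; A:dirty, B:clear)
Suck (#2): (A; A:clear, B:clear)
Left (#3): (A; A:clear, B:clear)
Suck (#4): (A; A:clear, B:clear)
Right (#5): (B; A:clear, B:clear)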